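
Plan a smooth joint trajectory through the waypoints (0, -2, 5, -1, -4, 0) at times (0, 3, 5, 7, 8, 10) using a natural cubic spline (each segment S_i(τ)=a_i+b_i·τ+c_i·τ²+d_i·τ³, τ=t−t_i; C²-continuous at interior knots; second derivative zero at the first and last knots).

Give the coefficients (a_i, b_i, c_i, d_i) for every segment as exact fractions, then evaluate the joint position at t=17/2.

Δ: Δ0=-2/3, Δ1=7/2, Δ2=-3, Δ3=-3, Δ4=2
row 1: diag=10, rhs=25; c'=1/5, d'=5/2
row 2: denom=8−2·1/5=38/5; d'=(-39−2·5/2)/(38/5)=-110/19
row 3: denom=6−2·5/19=104/19; d'=(0−2·-110/19)/(104/19)=55/26
row 4: denom=6−1·19/104=605/104; d'=(30−1·55/26)/(605/104)=580/121
back: M4=580/121
back: M3=55/26−19/104·580/121=150/121
back: M2=-110/19−5/19·150/121=-740/121
back: M1=5/2−1/5·-740/121=901/242
M: M0=0, M1=901/242, M2=-740/121, M3=150/121, M4=580/121, M5=0
seg 0: a=0, c=M0/2=0, d=(M1−M0)/(6·3)=901/4356, b=Δ0−h0·(2M0+M1)/6=-3671/1452
seg 1: a=-2, c=M1/2=901/484, d=(M2−M1)/(6·2)=-2381/2904, b=Δ1−h1·(2M1+M2)/6=2219/726
seg 2: a=5, c=M2/2=-370/121, d=(M3−M2)/(6·2)=445/726, b=Δ2−h2·(2M2+M3)/6=241/363
seg 3: a=-1, c=M3/2=75/121, d=(M4−M3)/(6·1)=215/363, b=Δ3−h3·(2M3+M4)/6=-139/33
seg 4: a=-4, c=M4/2=290/121, d=(M5−M4)/(6·2)=-145/363, b=Δ4−h4·(2M4+M5)/6=-434/363
t_q=17/2 → seg 4, τ=1/2; S=-4+-434/363·τ+290/121·τ²+-145/363·τ³=-3919/968

  seg 0: a=0 b=-3671/1452 c=0 d=901/4356
  seg 1: a=-2 b=2219/726 c=901/484 d=-2381/2904
  seg 2: a=5 b=241/363 c=-370/121 d=445/726
  seg 3: a=-1 b=-139/33 c=75/121 d=215/363
  seg 4: a=-4 b=-434/363 c=290/121 d=-145/363
S(17/2) = -3919/968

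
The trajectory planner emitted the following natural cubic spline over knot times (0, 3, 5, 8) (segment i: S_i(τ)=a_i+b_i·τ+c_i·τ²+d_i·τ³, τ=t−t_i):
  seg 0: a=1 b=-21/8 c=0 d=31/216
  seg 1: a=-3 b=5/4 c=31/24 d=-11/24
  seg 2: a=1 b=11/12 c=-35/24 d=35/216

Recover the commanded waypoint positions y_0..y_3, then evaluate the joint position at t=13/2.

y_0 = S_0(0) = a_0 = 1
y_1 = S_1(0) = a_1 = -3
y_2 = S_2(0) = a_2 = 1
y_3 = S_2(3) = -5
t_q=13/2 is in segment 2 (τ=3/2); S_2(τ)=-23/64

y_0=1 y_1=-3 y_2=1 y_3=-5
S(13/2) = -23/64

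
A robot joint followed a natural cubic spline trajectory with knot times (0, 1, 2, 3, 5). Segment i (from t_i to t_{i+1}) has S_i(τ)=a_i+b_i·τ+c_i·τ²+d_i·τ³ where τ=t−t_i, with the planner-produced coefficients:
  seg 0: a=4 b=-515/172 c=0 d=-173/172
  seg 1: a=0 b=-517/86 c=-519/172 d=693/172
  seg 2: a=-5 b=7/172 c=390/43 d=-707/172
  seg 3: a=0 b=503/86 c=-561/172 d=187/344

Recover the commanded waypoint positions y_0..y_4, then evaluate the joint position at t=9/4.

y_0 = S_0(0) = a_0 = 4
y_1 = S_1(0) = a_1 = 0
y_2 = S_2(0) = a_2 = -5
y_3 = S_3(0) = a_3 = 0
y_4 = S_3(2) = 3
t_q=9/4 is in segment 2 (τ=1/4); S_2(τ)=-49395/11008

y_0=4 y_1=0 y_2=-5 y_3=0 y_4=3
S(9/4) = -49395/11008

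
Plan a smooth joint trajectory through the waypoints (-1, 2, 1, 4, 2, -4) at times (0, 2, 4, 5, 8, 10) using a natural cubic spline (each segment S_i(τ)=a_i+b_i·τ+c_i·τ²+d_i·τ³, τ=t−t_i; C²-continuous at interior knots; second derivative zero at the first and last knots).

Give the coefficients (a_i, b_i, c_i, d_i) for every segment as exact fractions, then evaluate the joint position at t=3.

  seg 0: a=-1 b=5507/2283 c=0 d=-4165/18264
  seg 1: a=2 b=-1481/4566 c=-4165/3044 d=11693/18264
  seg 2: a=1 b=4304/2283 c=1882/761 d=-3101/2283
  seg 3: a=4 b=6293/2283 c=-1219/761 d=1052/6849
  seg 4: a=2 b=-6181/2283 c=-167/761 d=167/4566
S(3) = 5769/6088

Δ: Δ0=3/2, Δ1=-1/2, Δ2=3, Δ3=-2/3, Δ4=-3
row 1: diag=8, rhs=-12; c'=1/4, d'=-3/2
row 2: denom=6−2·1/4=11/2; d'=(21−2·-3/2)/(11/2)=48/11
row 3: denom=8−1·2/11=86/11; d'=(-22−1·48/11)/(86/11)=-145/43
row 4: denom=10−3·33/86=761/86; d'=(-14−3·-145/43)/(761/86)=-334/761
back: M4=-334/761
back: M3=-145/43−33/86·-334/761=-2438/761
back: M2=48/11−2/11·-2438/761=3764/761
back: M1=-3/2−1/4·3764/761=-4165/1522
M: M0=0, M1=-4165/1522, M2=3764/761, M3=-2438/761, M4=-334/761, M5=0
seg 0: a=-1, c=M0/2=0, d=(M1−M0)/(6·2)=-4165/18264, b=Δ0−h0·(2M0+M1)/6=5507/2283
seg 1: a=2, c=M1/2=-4165/3044, d=(M2−M1)/(6·2)=11693/18264, b=Δ1−h1·(2M1+M2)/6=-1481/4566
seg 2: a=1, c=M2/2=1882/761, d=(M3−M2)/(6·1)=-3101/2283, b=Δ2−h2·(2M2+M3)/6=4304/2283
seg 3: a=4, c=M3/2=-1219/761, d=(M4−M3)/(6·3)=1052/6849, b=Δ3−h3·(2M3+M4)/6=6293/2283
seg 4: a=2, c=M4/2=-167/761, d=(M5−M4)/(6·2)=167/4566, b=Δ4−h4·(2M4+M5)/6=-6181/2283
t_q=3 → seg 1, τ=1; S=2+-1481/4566·τ+-4165/3044·τ²+11693/18264·τ³=5769/6088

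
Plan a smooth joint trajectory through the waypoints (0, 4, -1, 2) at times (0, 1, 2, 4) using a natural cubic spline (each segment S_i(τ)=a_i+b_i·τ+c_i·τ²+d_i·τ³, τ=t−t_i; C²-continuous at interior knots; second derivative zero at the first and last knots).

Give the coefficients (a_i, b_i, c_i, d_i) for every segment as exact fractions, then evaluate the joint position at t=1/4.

  seg 0: a=0 b=305/46 c=0 d=-121/46
  seg 1: a=4 b=-29/23 c=-363/46 d=191/46
  seg 2: a=-1 b=-211/46 c=105/23 d=-35/46
S(1/4) = 4759/2944

Δ: Δ0=4, Δ1=-5, Δ2=3/2
row 1: diag=4, rhs=-54; c'=1/4, d'=-27/2
row 2: denom=6−1·1/4=23/4; d'=(39−1·-27/2)/(23/4)=210/23
back: M2=210/23
back: M1=-27/2−1/4·210/23=-363/23
M: M0=0, M1=-363/23, M2=210/23, M3=0
seg 0: a=0, c=M0/2=0, d=(M1−M0)/(6·1)=-121/46, b=Δ0−h0·(2M0+M1)/6=305/46
seg 1: a=4, c=M1/2=-363/46, d=(M2−M1)/(6·1)=191/46, b=Δ1−h1·(2M1+M2)/6=-29/23
seg 2: a=-1, c=M2/2=105/23, d=(M3−M2)/(6·2)=-35/46, b=Δ2−h2·(2M2+M3)/6=-211/46
t_q=1/4 → seg 0, τ=1/4; S=0+305/46·τ+0·τ²+-121/46·τ³=4759/2944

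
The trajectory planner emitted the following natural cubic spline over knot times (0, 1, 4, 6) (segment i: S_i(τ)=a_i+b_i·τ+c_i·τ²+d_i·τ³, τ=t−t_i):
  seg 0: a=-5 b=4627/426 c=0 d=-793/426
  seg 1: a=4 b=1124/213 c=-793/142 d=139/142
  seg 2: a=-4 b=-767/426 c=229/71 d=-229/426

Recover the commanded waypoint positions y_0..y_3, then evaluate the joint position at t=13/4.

y_0=-5 y_1=4 y_2=-4 y_3=1
S(13/4) = -11345/9088

y_0 = S_0(0) = a_0 = -5
y_1 = S_1(0) = a_1 = 4
y_2 = S_2(0) = a_2 = -4
y_3 = S_2(2) = 1
t_q=13/4 is in segment 1 (τ=9/4); S_1(τ)=-11345/9088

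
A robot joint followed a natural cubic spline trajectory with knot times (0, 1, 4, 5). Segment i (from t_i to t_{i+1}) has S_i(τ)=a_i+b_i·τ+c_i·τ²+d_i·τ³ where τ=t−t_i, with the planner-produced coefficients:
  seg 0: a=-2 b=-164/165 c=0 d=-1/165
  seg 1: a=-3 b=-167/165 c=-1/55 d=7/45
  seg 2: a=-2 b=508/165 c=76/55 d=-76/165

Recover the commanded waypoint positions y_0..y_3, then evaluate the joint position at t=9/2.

y_0 = S_0(0) = a_0 = -2
y_1 = S_1(0) = a_1 = -3
y_2 = S_2(0) = a_2 = -2
y_3 = S_2(1) = 2
t_q=9/2 is in segment 2 (τ=1/2); S_2(τ)=-19/110

y_0=-2 y_1=-3 y_2=-2 y_3=2
S(9/2) = -19/110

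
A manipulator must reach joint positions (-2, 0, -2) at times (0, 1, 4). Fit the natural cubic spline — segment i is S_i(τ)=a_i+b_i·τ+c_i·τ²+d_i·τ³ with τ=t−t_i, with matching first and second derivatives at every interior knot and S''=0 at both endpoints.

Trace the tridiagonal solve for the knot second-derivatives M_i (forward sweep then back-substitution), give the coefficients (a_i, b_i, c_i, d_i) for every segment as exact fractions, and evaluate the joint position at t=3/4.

Δ: Δ0=2, Δ1=-2/3
row 1: diag=8, rhs=-16; c'=3/8, d'=-2
back: M1=-2
M: M0=0, M1=-2, M2=0
seg 0: a=-2, c=M0/2=0, d=(M1−M0)/(6·1)=-1/3, b=Δ0−h0·(2M0+M1)/6=7/3
seg 1: a=0, c=M1/2=-1, d=(M2−M1)/(6·3)=1/9, b=Δ1−h1·(2M1+M2)/6=4/3
t_q=3/4 → seg 0, τ=3/4; S=-2+7/3·τ+0·τ²+-1/3·τ³=-25/64

  seg 0: a=-2 b=7/3 c=0 d=-1/3
  seg 1: a=0 b=4/3 c=-1 d=1/9
S(3/4) = -25/64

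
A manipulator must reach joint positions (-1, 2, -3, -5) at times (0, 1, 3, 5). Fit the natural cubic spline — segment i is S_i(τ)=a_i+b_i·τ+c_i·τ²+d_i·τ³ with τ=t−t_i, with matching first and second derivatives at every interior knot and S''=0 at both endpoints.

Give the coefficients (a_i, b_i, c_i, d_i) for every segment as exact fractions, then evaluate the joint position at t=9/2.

  seg 0: a=-1 b=179/44 c=0 d=-47/44
  seg 1: a=2 b=19/22 c=-141/44 d=67/88
  seg 2: a=-3 b=-31/11 c=15/11 d=-5/22
S(9/2) = -867/176

Δ: Δ0=3, Δ1=-5/2, Δ2=-1
row 1: diag=6, rhs=-33; c'=1/3, d'=-11/2
row 2: denom=8−2·1/3=22/3; d'=(9−2·-11/2)/(22/3)=30/11
back: M2=30/11
back: M1=-11/2−1/3·30/11=-141/22
M: M0=0, M1=-141/22, M2=30/11, M3=0
seg 0: a=-1, c=M0/2=0, d=(M1−M0)/(6·1)=-47/44, b=Δ0−h0·(2M0+M1)/6=179/44
seg 1: a=2, c=M1/2=-141/44, d=(M2−M1)/(6·2)=67/88, b=Δ1−h1·(2M1+M2)/6=19/22
seg 2: a=-3, c=M2/2=15/11, d=(M3−M2)/(6·2)=-5/22, b=Δ2−h2·(2M2+M3)/6=-31/11
t_q=9/2 → seg 2, τ=3/2; S=-3+-31/11·τ+15/11·τ²+-5/22·τ³=-867/176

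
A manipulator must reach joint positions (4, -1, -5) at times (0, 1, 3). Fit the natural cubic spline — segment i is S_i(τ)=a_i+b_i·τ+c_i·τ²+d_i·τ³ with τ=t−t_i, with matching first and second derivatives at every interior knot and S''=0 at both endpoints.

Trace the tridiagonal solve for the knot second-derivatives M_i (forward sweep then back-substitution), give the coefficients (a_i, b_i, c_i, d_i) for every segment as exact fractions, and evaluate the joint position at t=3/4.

Δ: Δ0=-5, Δ1=-2
row 1: diag=6, rhs=18; c'=1/3, d'=3
back: M1=3
M: M0=0, M1=3, M2=0
seg 0: a=4, c=M0/2=0, d=(M1−M0)/(6·1)=1/2, b=Δ0−h0·(2M0+M1)/6=-11/2
seg 1: a=-1, c=M1/2=3/2, d=(M2−M1)/(6·2)=-1/4, b=Δ1−h1·(2M1+M2)/6=-4
t_q=3/4 → seg 0, τ=3/4; S=4+-11/2·τ+0·τ²+1/2·τ³=11/128

  seg 0: a=4 b=-11/2 c=0 d=1/2
  seg 1: a=-1 b=-4 c=3/2 d=-1/4
S(3/4) = 11/128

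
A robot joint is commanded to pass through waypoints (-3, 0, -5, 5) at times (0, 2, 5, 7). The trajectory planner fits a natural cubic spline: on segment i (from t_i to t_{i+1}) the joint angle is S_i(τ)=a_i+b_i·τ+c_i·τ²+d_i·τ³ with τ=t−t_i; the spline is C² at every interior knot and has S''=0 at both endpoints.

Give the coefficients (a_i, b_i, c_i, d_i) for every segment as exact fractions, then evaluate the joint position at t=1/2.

Δ: Δ0=3/2, Δ1=-5/3, Δ2=5
row 1: diag=10, rhs=-19; c'=3/10, d'=-19/10
row 2: denom=10−3·3/10=91/10; d'=(40−3·-19/10)/(91/10)=457/91
back: M2=457/91
back: M1=-19/10−3/10·457/91=-310/91
M: M0=0, M1=-310/91, M2=457/91, M3=0
seg 0: a=-3, c=M0/2=0, d=(M1−M0)/(6·2)=-155/546, b=Δ0−h0·(2M0+M1)/6=1439/546
seg 1: a=0, c=M1/2=-155/91, d=(M2−M1)/(6·3)=59/126, b=Δ1−h1·(2M1+M2)/6=-421/546
seg 2: a=-5, c=M2/2=457/182, d=(M3−M2)/(6·2)=-457/1092, b=Δ2−h2·(2M2+M3)/6=451/273
t_q=1/2 → seg 0, τ=1/2; S=-3+1439/546·τ+0·τ²+-155/546·τ³=-2501/1456

  seg 0: a=-3 b=1439/546 c=0 d=-155/546
  seg 1: a=0 b=-421/546 c=-155/91 d=59/126
  seg 2: a=-5 b=451/273 c=457/182 d=-457/1092
S(1/2) = -2501/1456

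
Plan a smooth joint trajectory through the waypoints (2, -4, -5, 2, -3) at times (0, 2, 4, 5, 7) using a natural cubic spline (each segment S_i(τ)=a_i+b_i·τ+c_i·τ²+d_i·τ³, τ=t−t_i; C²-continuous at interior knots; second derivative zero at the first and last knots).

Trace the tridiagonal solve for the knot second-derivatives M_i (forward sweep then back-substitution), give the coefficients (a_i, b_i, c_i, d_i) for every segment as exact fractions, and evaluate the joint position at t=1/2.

  seg 0: a=2 b=-725/256 c=0 d=-43/1024
  seg 1: a=-4 b=-427/128 c=-129/512 d=855/1024
  seg 2: a=-5 b=1453/256 c=609/128 d=-879/256
  seg 3: a=2 b=313/64 c=-1419/256 d=473/512
S(1/2) = 4741/8192

Δ: Δ0=-3, Δ1=-1/2, Δ2=7, Δ3=-5/2
row 1: diag=8, rhs=15; c'=1/4, d'=15/8
row 2: denom=6−2·1/4=11/2; d'=(45−2·15/8)/(11/2)=15/2
row 3: denom=6−1·2/11=64/11; d'=(-57−1·15/2)/(64/11)=-1419/128
back: M3=-1419/128
back: M2=15/2−2/11·-1419/128=609/64
back: M1=15/8−1/4·609/64=-129/256
M: M0=0, M1=-129/256, M2=609/64, M3=-1419/128, M4=0
seg 0: a=2, c=M0/2=0, d=(M1−M0)/(6·2)=-43/1024, b=Δ0−h0·(2M0+M1)/6=-725/256
seg 1: a=-4, c=M1/2=-129/512, d=(M2−M1)/(6·2)=855/1024, b=Δ1−h1·(2M1+M2)/6=-427/128
seg 2: a=-5, c=M2/2=609/128, d=(M3−M2)/(6·1)=-879/256, b=Δ2−h2·(2M2+M3)/6=1453/256
seg 3: a=2, c=M3/2=-1419/256, d=(M4−M3)/(6·2)=473/512, b=Δ3−h3·(2M3+M4)/6=313/64
t_q=1/2 → seg 0, τ=1/2; S=2+-725/256·τ+0·τ²+-43/1024·τ³=4741/8192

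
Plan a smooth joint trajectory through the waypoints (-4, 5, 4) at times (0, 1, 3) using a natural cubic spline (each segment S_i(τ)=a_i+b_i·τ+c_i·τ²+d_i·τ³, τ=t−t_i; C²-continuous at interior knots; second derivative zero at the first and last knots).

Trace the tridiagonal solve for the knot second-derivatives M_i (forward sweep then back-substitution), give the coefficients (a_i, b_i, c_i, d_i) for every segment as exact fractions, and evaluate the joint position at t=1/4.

  seg 0: a=-4 b=127/12 c=0 d=-19/12
  seg 1: a=5 b=35/6 c=-19/4 d=19/24
S(1/4) = -353/256

Δ: Δ0=9, Δ1=-1/2
row 1: diag=6, rhs=-57; c'=1/3, d'=-19/2
back: M1=-19/2
M: M0=0, M1=-19/2, M2=0
seg 0: a=-4, c=M0/2=0, d=(M1−M0)/(6·1)=-19/12, b=Δ0−h0·(2M0+M1)/6=127/12
seg 1: a=5, c=M1/2=-19/4, d=(M2−M1)/(6·2)=19/24, b=Δ1−h1·(2M1+M2)/6=35/6
t_q=1/4 → seg 0, τ=1/4; S=-4+127/12·τ+0·τ²+-19/12·τ³=-353/256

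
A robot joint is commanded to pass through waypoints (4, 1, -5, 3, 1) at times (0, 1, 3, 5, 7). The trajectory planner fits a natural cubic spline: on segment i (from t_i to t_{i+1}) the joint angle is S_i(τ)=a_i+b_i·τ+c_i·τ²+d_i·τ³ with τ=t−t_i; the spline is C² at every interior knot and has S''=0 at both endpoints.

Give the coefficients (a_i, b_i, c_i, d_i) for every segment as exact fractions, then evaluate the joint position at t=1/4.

  seg 0: a=4 b=-213/82 c=0 d=-33/82
  seg 1: a=1 b=-156/41 c=-99/82 d=33/41
  seg 2: a=-5 b=42/41 c=297/82 d=-175/164
  seg 3: a=3 b=111/41 c=-114/41 d=19/41
S(1/4) = 17551/5248

Δ: Δ0=-3, Δ1=-3, Δ2=4, Δ3=-1
row 1: diag=6, rhs=0; c'=1/3, d'=0
row 2: denom=8−2·1/3=22/3; d'=(42−2·0)/(22/3)=63/11
row 3: denom=8−2·3/11=82/11; d'=(-30−2·63/11)/(82/11)=-228/41
back: M3=-228/41
back: M2=63/11−3/11·-228/41=297/41
back: M1=0−1/3·297/41=-99/41
M: M0=0, M1=-99/41, M2=297/41, M3=-228/41, M4=0
seg 0: a=4, c=M0/2=0, d=(M1−M0)/(6·1)=-33/82, b=Δ0−h0·(2M0+M1)/6=-213/82
seg 1: a=1, c=M1/2=-99/82, d=(M2−M1)/(6·2)=33/41, b=Δ1−h1·(2M1+M2)/6=-156/41
seg 2: a=-5, c=M2/2=297/82, d=(M3−M2)/(6·2)=-175/164, b=Δ2−h2·(2M2+M3)/6=42/41
seg 3: a=3, c=M3/2=-114/41, d=(M4−M3)/(6·2)=19/41, b=Δ3−h3·(2M3+M4)/6=111/41
t_q=1/4 → seg 0, τ=1/4; S=4+-213/82·τ+0·τ²+-33/82·τ³=17551/5248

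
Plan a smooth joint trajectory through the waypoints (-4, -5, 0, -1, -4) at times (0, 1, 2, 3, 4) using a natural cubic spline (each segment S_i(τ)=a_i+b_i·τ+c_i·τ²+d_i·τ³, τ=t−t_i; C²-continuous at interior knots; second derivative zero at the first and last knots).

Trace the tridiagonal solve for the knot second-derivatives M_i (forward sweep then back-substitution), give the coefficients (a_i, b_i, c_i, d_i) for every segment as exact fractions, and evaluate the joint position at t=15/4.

  seg 0: a=-4 b=-3 c=0 d=2
  seg 1: a=-5 b=3 c=6 d=-4
  seg 2: a=0 b=3 c=-6 d=2
  seg 3: a=-1 b=-3 c=0 d=0
S(15/4) = -13/4

Δ: Δ0=-1, Δ1=5, Δ2=-1, Δ3=-3
row 1: diag=4, rhs=36; c'=1/4, d'=9
row 2: denom=4−1·1/4=15/4; d'=(-36−1·9)/(15/4)=-12
row 3: denom=4−1·4/15=56/15; d'=(-12−1·-12)/(56/15)=0
back: M3=0
back: M2=-12−4/15·0=-12
back: M1=9−1/4·-12=12
M: M0=0, M1=12, M2=-12, M3=0, M4=0
seg 0: a=-4, c=M0/2=0, d=(M1−M0)/(6·1)=2, b=Δ0−h0·(2M0+M1)/6=-3
seg 1: a=-5, c=M1/2=6, d=(M2−M1)/(6·1)=-4, b=Δ1−h1·(2M1+M2)/6=3
seg 2: a=0, c=M2/2=-6, d=(M3−M2)/(6·1)=2, b=Δ2−h2·(2M2+M3)/6=3
seg 3: a=-1, c=M3/2=0, d=(M4−M3)/(6·1)=0, b=Δ3−h3·(2M3+M4)/6=-3
t_q=15/4 → seg 3, τ=3/4; S=-1+-3·τ+0·τ²+0·τ³=-13/4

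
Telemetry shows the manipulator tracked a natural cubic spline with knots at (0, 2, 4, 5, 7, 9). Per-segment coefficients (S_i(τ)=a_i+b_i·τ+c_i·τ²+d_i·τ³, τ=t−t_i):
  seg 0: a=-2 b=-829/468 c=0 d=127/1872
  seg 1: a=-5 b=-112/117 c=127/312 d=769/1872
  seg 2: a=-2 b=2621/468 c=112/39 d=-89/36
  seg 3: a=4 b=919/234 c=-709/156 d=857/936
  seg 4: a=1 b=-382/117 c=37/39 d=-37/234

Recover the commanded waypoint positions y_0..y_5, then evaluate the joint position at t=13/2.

y_0=-2 y_1=-5 y_2=-2 y_3=4 y_4=1 y_5=-3
S(13/2) = 529/192

y_0 = S_0(0) = a_0 = -2
y_1 = S_1(0) = a_1 = -5
y_2 = S_2(0) = a_2 = -2
y_3 = S_3(0) = a_3 = 4
y_4 = S_4(0) = a_4 = 1
y_5 = S_4(2) = -3
t_q=13/2 is in segment 3 (τ=3/2); S_3(τ)=529/192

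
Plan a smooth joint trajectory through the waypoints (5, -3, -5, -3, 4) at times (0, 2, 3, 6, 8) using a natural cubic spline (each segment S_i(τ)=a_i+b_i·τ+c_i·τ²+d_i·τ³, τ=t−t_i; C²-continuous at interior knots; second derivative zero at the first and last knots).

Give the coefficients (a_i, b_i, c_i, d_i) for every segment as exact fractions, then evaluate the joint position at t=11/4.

  seg 0: a=5 b=-5735/1248 c=0 d=743/4992
  seg 1: a=-3 b=-1753/624 c=743/832 d=-209/2496
  seg 2: a=-5 b=-3181/2496 c=267/416 d=1/576
  seg 3: a=-3 b=1637/624 c=547/832 d=-547/4992
S(11/4) = -247069/53248

Δ: Δ0=-4, Δ1=-2, Δ2=2/3, Δ3=7/2
row 1: diag=6, rhs=12; c'=1/6, d'=2
row 2: denom=8−1·1/6=47/6; d'=(16−1·2)/(47/6)=84/47
row 3: denom=10−3·18/47=416/47; d'=(17−3·84/47)/(416/47)=547/416
back: M3=547/416
back: M2=84/47−18/47·547/416=267/208
back: M1=2−1/6·267/208=743/416
M: M0=0, M1=743/416, M2=267/208, M3=547/416, M4=0
seg 0: a=5, c=M0/2=0, d=(M1−M0)/(6·2)=743/4992, b=Δ0−h0·(2M0+M1)/6=-5735/1248
seg 1: a=-3, c=M1/2=743/832, d=(M2−M1)/(6·1)=-209/2496, b=Δ1−h1·(2M1+M2)/6=-1753/624
seg 2: a=-5, c=M2/2=267/416, d=(M3−M2)/(6·3)=1/576, b=Δ2−h2·(2M2+M3)/6=-3181/2496
seg 3: a=-3, c=M3/2=547/832, d=(M4−M3)/(6·2)=-547/4992, b=Δ3−h3·(2M3+M4)/6=1637/624
t_q=11/4 → seg 1, τ=3/4; S=-3+-1753/624·τ+743/832·τ²+-209/2496·τ³=-247069/53248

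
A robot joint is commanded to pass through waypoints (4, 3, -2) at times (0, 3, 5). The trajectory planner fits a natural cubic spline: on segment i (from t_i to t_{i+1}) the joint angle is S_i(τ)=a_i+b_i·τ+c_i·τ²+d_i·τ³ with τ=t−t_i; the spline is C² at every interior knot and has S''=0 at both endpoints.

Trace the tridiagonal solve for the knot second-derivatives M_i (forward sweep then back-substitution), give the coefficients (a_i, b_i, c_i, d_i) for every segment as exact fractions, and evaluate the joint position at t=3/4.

Δ: Δ0=-1/3, Δ1=-5/2
row 1: diag=10, rhs=-13; c'=1/5, d'=-13/10
back: M1=-13/10
M: M0=0, M1=-13/10, M2=0
seg 0: a=4, c=M0/2=0, d=(M1−M0)/(6·3)=-13/180, b=Δ0−h0·(2M0+M1)/6=19/60
seg 1: a=3, c=M1/2=-13/20, d=(M2−M1)/(6·2)=13/120, b=Δ1−h1·(2M1+M2)/6=-49/30
t_q=3/4 → seg 0, τ=3/4; S=4+19/60·τ+0·τ²+-13/180·τ³=1077/256

  seg 0: a=4 b=19/60 c=0 d=-13/180
  seg 1: a=3 b=-49/30 c=-13/20 d=13/120
S(3/4) = 1077/256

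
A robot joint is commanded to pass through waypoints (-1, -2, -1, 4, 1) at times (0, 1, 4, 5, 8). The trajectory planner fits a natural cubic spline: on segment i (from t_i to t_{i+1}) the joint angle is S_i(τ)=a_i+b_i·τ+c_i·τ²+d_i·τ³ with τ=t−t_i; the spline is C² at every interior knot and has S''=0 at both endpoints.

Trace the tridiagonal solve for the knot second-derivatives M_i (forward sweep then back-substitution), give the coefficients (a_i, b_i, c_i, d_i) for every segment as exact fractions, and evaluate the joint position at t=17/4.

  seg 0: a=-1 b=-193/216 c=0 d=-23/216
  seg 1: a=-2 b=-131/108 c=-23/72 d=541/1944
  seg 2: a=-1 b=947/216 c=59/27 d=-113/72
  seg 3: a=4 b=437/108 c=-545/216 d=545/1944
S(17/4) = 959/4608

Δ: Δ0=-1, Δ1=1/3, Δ2=5, Δ3=-1
row 1: diag=8, rhs=8; c'=3/8, d'=1
row 2: denom=8−3·3/8=55/8; d'=(28−3·1)/(55/8)=40/11
row 3: denom=8−1·8/55=432/55; d'=(-36−1·40/11)/(432/55)=-545/108
back: M3=-545/108
back: M2=40/11−8/55·-545/108=118/27
back: M1=1−3/8·118/27=-23/36
M: M0=0, M1=-23/36, M2=118/27, M3=-545/108, M4=0
seg 0: a=-1, c=M0/2=0, d=(M1−M0)/(6·1)=-23/216, b=Δ0−h0·(2M0+M1)/6=-193/216
seg 1: a=-2, c=M1/2=-23/72, d=(M2−M1)/(6·3)=541/1944, b=Δ1−h1·(2M1+M2)/6=-131/108
seg 2: a=-1, c=M2/2=59/27, d=(M3−M2)/(6·1)=-113/72, b=Δ2−h2·(2M2+M3)/6=947/216
seg 3: a=4, c=M3/2=-545/216, d=(M4−M3)/(6·3)=545/1944, b=Δ3−h3·(2M3+M4)/6=437/108
t_q=17/4 → seg 2, τ=1/4; S=-1+947/216·τ+59/27·τ²+-113/72·τ³=959/4608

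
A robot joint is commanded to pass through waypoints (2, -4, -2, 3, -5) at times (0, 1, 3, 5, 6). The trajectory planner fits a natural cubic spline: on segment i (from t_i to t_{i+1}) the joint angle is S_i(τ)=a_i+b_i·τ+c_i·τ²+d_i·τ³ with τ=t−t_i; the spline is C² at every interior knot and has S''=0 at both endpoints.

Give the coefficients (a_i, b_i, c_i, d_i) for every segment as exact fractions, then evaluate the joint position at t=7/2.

  seg 0: a=2 b=-211/30 c=0 d=31/30
  seg 1: a=-4 b=-59/15 c=31/10 d=-19/60
  seg 2: a=-2 b=14/3 c=6/5 d=-137/120
  seg 3: a=3 b=-127/30 c=-113/20 d=113/60
S(7/2) = 157/320

Δ: Δ0=-6, Δ1=1, Δ2=5/2, Δ3=-8
row 1: diag=6, rhs=42; c'=1/3, d'=7
row 2: denom=8−2·1/3=22/3; d'=(9−2·7)/(22/3)=-15/22
row 3: denom=6−2·3/11=60/11; d'=(-63−2·-15/22)/(60/11)=-113/10
back: M3=-113/10
back: M2=-15/22−3/11·-113/10=12/5
back: M1=7−1/3·12/5=31/5
M: M0=0, M1=31/5, M2=12/5, M3=-113/10, M4=0
seg 0: a=2, c=M0/2=0, d=(M1−M0)/(6·1)=31/30, b=Δ0−h0·(2M0+M1)/6=-211/30
seg 1: a=-4, c=M1/2=31/10, d=(M2−M1)/(6·2)=-19/60, b=Δ1−h1·(2M1+M2)/6=-59/15
seg 2: a=-2, c=M2/2=6/5, d=(M3−M2)/(6·2)=-137/120, b=Δ2−h2·(2M2+M3)/6=14/3
seg 3: a=3, c=M3/2=-113/20, d=(M4−M3)/(6·1)=113/60, b=Δ3−h3·(2M3+M4)/6=-127/30
t_q=7/2 → seg 2, τ=1/2; S=-2+14/3·τ+6/5·τ²+-137/120·τ³=157/320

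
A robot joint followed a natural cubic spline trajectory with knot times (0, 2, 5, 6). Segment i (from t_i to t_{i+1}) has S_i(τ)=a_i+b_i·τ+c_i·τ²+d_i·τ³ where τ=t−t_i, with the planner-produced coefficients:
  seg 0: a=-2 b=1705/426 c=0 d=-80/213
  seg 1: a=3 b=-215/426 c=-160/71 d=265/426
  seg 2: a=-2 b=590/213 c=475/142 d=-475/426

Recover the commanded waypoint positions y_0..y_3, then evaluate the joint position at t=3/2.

y_0 = S_0(0) = a_0 = -2
y_1 = S_1(0) = a_1 = 3
y_2 = S_2(0) = a_2 = -2
y_3 = S_2(1) = 3
t_q=3/2 is in segment 0 (τ=3/2); S_0(τ)=777/284

y_0=-2 y_1=3 y_2=-2 y_3=3
S(3/2) = 777/284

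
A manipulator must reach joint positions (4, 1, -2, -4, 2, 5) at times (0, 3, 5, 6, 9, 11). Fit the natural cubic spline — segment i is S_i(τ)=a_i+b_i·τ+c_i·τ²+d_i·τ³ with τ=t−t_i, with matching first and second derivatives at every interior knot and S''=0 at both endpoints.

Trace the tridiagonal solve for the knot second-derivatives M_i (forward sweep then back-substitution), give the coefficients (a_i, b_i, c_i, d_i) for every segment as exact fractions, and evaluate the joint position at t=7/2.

  seg 0: a=4 b=-619/646 c=0 d=-3/646
  seg 1: a=1 b=-350/323 c=-27/646 d=-215/2584
  seg 2: a=-2 b=-1453/646 c=-699/1292 d=1021/1292
  seg 3: a=-4 b=-73/76 c=591/323 d=-363/1292
  seg 4: a=2 b=1571/646 c=-903/1292 d=301/2584
S(7/2) = 9041/20672

Δ: Δ0=-1, Δ1=-3/2, Δ2=-2, Δ3=2, Δ4=3/2
row 1: diag=10, rhs=-3; c'=1/5, d'=-3/10
row 2: denom=6−2·1/5=28/5; d'=(-3−2·-3/10)/(28/5)=-3/7
row 3: denom=8−1·5/28=219/28; d'=(24−1·-3/7)/(219/28)=228/73
row 4: denom=10−3·28/73=646/73; d'=(-3−3·228/73)/(646/73)=-903/646
back: M4=-903/646
back: M3=228/73−28/73·-903/646=1182/323
back: M2=-3/7−5/28·1182/323=-699/646
back: M1=-3/10−1/5·-699/646=-27/323
M: M0=0, M1=-27/323, M2=-699/646, M3=1182/323, M4=-903/646, M5=0
seg 0: a=4, c=M0/2=0, d=(M1−M0)/(6·3)=-3/646, b=Δ0−h0·(2M0+M1)/6=-619/646
seg 1: a=1, c=M1/2=-27/646, d=(M2−M1)/(6·2)=-215/2584, b=Δ1−h1·(2M1+M2)/6=-350/323
seg 2: a=-2, c=M2/2=-699/1292, d=(M3−M2)/(6·1)=1021/1292, b=Δ2−h2·(2M2+M3)/6=-1453/646
seg 3: a=-4, c=M3/2=591/323, d=(M4−M3)/(6·3)=-363/1292, b=Δ3−h3·(2M3+M4)/6=-73/76
seg 4: a=2, c=M4/2=-903/1292, d=(M5−M4)/(6·2)=301/2584, b=Δ4−h4·(2M4+M5)/6=1571/646
t_q=7/2 → seg 1, τ=1/2; S=1+-350/323·τ+-27/646·τ²+-215/2584·τ³=9041/20672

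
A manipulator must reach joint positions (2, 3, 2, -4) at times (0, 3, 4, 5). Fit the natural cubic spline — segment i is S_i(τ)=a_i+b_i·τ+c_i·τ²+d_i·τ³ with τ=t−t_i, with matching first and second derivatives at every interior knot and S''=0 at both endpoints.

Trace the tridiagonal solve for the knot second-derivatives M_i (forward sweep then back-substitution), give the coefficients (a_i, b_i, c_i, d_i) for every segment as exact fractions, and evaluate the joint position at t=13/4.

Δ: Δ0=1/3, Δ1=-1, Δ2=-6
row 1: diag=8, rhs=-8; c'=1/8, d'=-1
row 2: denom=4−1·1/8=31/8; d'=(-30−1·-1)/(31/8)=-232/31
back: M2=-232/31
back: M1=-1−1/8·-232/31=-2/31
M: M0=0, M1=-2/31, M2=-232/31, M3=0
seg 0: a=2, c=M0/2=0, d=(M1−M0)/(6·3)=-1/279, b=Δ0−h0·(2M0+M1)/6=34/93
seg 1: a=3, c=M1/2=-1/31, d=(M2−M1)/(6·1)=-115/93, b=Δ1−h1·(2M1+M2)/6=25/93
seg 2: a=2, c=M2/2=-116/31, d=(M3−M2)/(6·1)=116/93, b=Δ2−h2·(2M2+M3)/6=-326/93
t_q=13/4 → seg 1, τ=1/4; S=3+25/93·τ+-1/31·τ²+-115/93·τ³=6043/1984

  seg 0: a=2 b=34/93 c=0 d=-1/279
  seg 1: a=3 b=25/93 c=-1/31 d=-115/93
  seg 2: a=2 b=-326/93 c=-116/31 d=116/93
S(13/4) = 6043/1984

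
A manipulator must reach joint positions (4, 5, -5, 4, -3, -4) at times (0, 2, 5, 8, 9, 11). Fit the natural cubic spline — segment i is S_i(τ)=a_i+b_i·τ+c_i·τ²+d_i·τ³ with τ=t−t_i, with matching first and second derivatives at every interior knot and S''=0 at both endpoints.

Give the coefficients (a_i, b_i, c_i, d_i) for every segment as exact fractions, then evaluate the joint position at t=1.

Δ: Δ0=1/2, Δ1=-10/3, Δ2=3, Δ3=-7, Δ4=-1/2
row 1: diag=10, rhs=-23; c'=3/10, d'=-23/10
row 2: denom=12−3·3/10=111/10; d'=(38−3·-23/10)/(111/10)=449/111
row 3: denom=8−3·10/37=266/37; d'=(-60−3·449/111)/(266/37)=-2669/266
row 4: denom=6−1·37/266=1559/266; d'=(39−1·-2669/266)/(1559/266)=13043/1559
back: M4=13043/1559
back: M3=-2669/266−37/266·13043/1559=-17457/1559
back: M2=449/111−10/37·-17457/1559=33073/4677
back: M1=-23/10−3/10·33073/4677=-6893/1559
M: M0=0, M1=-6893/1559, M2=33073/4677, M3=-17457/1559, M4=13043/1559, M5=0
seg 0: a=4, c=M0/2=0, d=(M1−M0)/(6·2)=-6893/18708, b=Δ0−h0·(2M0+M1)/6=18463/9354
seg 1: a=5, c=M1/2=-6893/3118, d=(M2−M1)/(6·3)=26876/42093, b=Δ1−h1·(2M1+M2)/6=-22895/9354
seg 2: a=-5, c=M2/2=33073/9354, d=(M3−M2)/(6·3)=-42722/42093, b=Δ2−h2·(2M2+M3)/6=14287/9354
seg 3: a=4, c=M3/2=-17457/3118, d=(M4−M3)/(6·1)=15250/4677, b=Δ3−h3·(2M3+M4)/6=-43607/9354
seg 4: a=-3, c=M4/2=13043/3118, d=(M5−M4)/(6·2)=-13043/18708, b=Δ4−h4·(2M4+M5)/6=-56849/9354
t_q=1 → seg 0, τ=1; S=4+18463/9354·τ+0·τ²+-6893/18708·τ³=34955/6236

  seg 0: a=4 b=18463/9354 c=0 d=-6893/18708
  seg 1: a=5 b=-22895/9354 c=-6893/3118 d=26876/42093
  seg 2: a=-5 b=14287/9354 c=33073/9354 d=-42722/42093
  seg 3: a=4 b=-43607/9354 c=-17457/3118 d=15250/4677
  seg 4: a=-3 b=-56849/9354 c=13043/3118 d=-13043/18708
S(1) = 34955/6236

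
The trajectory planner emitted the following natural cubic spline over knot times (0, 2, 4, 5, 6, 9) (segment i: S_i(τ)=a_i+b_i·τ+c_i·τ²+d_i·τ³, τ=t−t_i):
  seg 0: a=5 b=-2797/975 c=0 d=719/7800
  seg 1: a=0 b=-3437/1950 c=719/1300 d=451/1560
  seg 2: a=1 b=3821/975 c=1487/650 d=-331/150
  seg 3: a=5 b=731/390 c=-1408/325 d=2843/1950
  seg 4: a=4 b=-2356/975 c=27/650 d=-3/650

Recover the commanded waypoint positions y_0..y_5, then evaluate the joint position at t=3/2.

y_0 = S_0(0) = a_0 = 5
y_1 = S_1(0) = a_1 = 0
y_2 = S_2(0) = a_2 = 1
y_3 = S_3(0) = a_3 = 5
y_4 = S_4(0) = a_4 = 4
y_5 = S_4(3) = -3
t_q=3/2 is in segment 0 (τ=3/2); S_0(τ)=20967/20800

y_0=5 y_1=0 y_2=1 y_3=5 y_4=4 y_5=-3
S(3/2) = 20967/20800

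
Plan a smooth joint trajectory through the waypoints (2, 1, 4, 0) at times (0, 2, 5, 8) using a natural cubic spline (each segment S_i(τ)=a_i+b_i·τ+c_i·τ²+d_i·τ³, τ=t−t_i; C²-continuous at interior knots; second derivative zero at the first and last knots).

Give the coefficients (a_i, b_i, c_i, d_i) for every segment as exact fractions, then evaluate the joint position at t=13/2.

Δ: Δ0=-1/2, Δ1=1, Δ2=-4/3
row 1: diag=10, rhs=9; c'=3/10, d'=9/10
row 2: denom=12−3·3/10=111/10; d'=(-14−3·9/10)/(111/10)=-167/111
back: M2=-167/111
back: M1=9/10−3/10·-167/111=50/37
M: M0=0, M1=50/37, M2=-167/111, M3=0
seg 0: a=2, c=M0/2=0, d=(M1−M0)/(6·2)=25/222, b=Δ0−h0·(2M0+M1)/6=-211/222
seg 1: a=1, c=M1/2=25/37, d=(M2−M1)/(6·3)=-317/1998, b=Δ1−h1·(2M1+M2)/6=89/222
seg 2: a=4, c=M2/2=-167/222, d=(M3−M2)/(6·3)=167/1998, b=Δ2−h2·(2M2+M3)/6=19/111
t_q=13/2 → seg 2, τ=3/2; S=4+19/111·τ+-167/222·τ²+167/1998·τ³=1685/592

  seg 0: a=2 b=-211/222 c=0 d=25/222
  seg 1: a=1 b=89/222 c=25/37 d=-317/1998
  seg 2: a=4 b=19/111 c=-167/222 d=167/1998
S(13/2) = 1685/592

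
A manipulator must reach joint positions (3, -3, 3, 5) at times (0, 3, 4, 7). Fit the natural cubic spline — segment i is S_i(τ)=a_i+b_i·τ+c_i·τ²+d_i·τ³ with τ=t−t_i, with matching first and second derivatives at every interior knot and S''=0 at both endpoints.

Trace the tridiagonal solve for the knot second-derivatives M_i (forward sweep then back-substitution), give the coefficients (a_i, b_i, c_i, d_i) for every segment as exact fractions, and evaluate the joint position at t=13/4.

  seg 0: a=3 b=-334/63 c=0 d=208/567
  seg 1: a=-3 b=290/63 c=208/63 d=-40/21
  seg 2: a=3 b=346/63 c=-152/63 d=152/567
S(13/4) = -281/168

Δ: Δ0=-2, Δ1=6, Δ2=2/3
row 1: diag=8, rhs=48; c'=1/8, d'=6
row 2: denom=8−1·1/8=63/8; d'=(-32−1·6)/(63/8)=-304/63
back: M2=-304/63
back: M1=6−1/8·-304/63=416/63
M: M0=0, M1=416/63, M2=-304/63, M3=0
seg 0: a=3, c=M0/2=0, d=(M1−M0)/(6·3)=208/567, b=Δ0−h0·(2M0+M1)/6=-334/63
seg 1: a=-3, c=M1/2=208/63, d=(M2−M1)/(6·1)=-40/21, b=Δ1−h1·(2M1+M2)/6=290/63
seg 2: a=3, c=M2/2=-152/63, d=(M3−M2)/(6·3)=152/567, b=Δ2−h2·(2M2+M3)/6=346/63
t_q=13/4 → seg 1, τ=1/4; S=-3+290/63·τ+208/63·τ²+-40/21·τ³=-281/168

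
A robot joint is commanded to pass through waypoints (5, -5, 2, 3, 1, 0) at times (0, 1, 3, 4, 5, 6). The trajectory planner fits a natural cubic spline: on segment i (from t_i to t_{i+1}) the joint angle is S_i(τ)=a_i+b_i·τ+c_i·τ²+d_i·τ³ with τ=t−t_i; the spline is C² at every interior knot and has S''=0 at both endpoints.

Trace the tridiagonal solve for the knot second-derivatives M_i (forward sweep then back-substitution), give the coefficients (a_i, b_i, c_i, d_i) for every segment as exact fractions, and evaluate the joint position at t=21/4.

Δ: Δ0=-10, Δ1=7/2, Δ2=1, Δ3=-2, Δ4=-1
row 1: diag=6, rhs=81; c'=1/3, d'=27/2
row 2: denom=6−2·1/3=16/3; d'=(-15−2·27/2)/(16/3)=-63/8
row 3: denom=4−1·3/16=61/16; d'=(-18−1·-63/8)/(61/16)=-162/61
row 4: denom=4−1·16/61=228/61; d'=(6−1·-162/61)/(228/61)=44/19
back: M4=44/19
back: M3=-162/61−16/61·44/19=-62/19
back: M2=-63/8−3/16·-62/19=-138/19
back: M1=27/2−1/3·-138/19=605/38
M: M0=0, M1=605/38, M2=-138/19, M3=-62/19, M4=44/19, M5=0
seg 0: a=5, c=M0/2=0, d=(M1−M0)/(6·1)=605/228, b=Δ0−h0·(2M0+M1)/6=-2885/228
seg 1: a=-5, c=M1/2=605/76, d=(M2−M1)/(6·2)=-881/456, b=Δ1−h1·(2M1+M2)/6=-535/114
seg 2: a=2, c=M2/2=-69/19, d=(M3−M2)/(6·1)=2/3, b=Δ2−h2·(2M2+M3)/6=226/57
seg 3: a=3, c=M3/2=-31/19, d=(M4−M3)/(6·1)=53/57, b=Δ3−h3·(2M3+M4)/6=-74/57
seg 4: a=1, c=M4/2=22/19, d=(M5−M4)/(6·1)=-22/57, b=Δ4−h4·(2M4+M5)/6=-101/57
t_q=21/4 → seg 4, τ=1/4; S=1+-101/57·τ+22/19·τ²+-22/57·τ³=379/608

  seg 0: a=5 b=-2885/228 c=0 d=605/228
  seg 1: a=-5 b=-535/114 c=605/76 d=-881/456
  seg 2: a=2 b=226/57 c=-69/19 d=2/3
  seg 3: a=3 b=-74/57 c=-31/19 d=53/57
  seg 4: a=1 b=-101/57 c=22/19 d=-22/57
S(21/4) = 379/608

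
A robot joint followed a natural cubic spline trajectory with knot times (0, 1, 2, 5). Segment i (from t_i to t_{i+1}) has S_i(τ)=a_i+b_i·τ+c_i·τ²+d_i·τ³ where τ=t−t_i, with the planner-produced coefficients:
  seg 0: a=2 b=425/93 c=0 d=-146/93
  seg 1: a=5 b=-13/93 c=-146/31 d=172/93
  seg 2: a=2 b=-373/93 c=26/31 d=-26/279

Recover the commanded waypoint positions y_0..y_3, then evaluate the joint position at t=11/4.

y_0=2 y_1=5 y_2=2 y_3=-5
S(11/4) = -571/992

y_0 = S_0(0) = a_0 = 2
y_1 = S_1(0) = a_1 = 5
y_2 = S_2(0) = a_2 = 2
y_3 = S_2(3) = -5
t_q=11/4 is in segment 2 (τ=3/4); S_2(τ)=-571/992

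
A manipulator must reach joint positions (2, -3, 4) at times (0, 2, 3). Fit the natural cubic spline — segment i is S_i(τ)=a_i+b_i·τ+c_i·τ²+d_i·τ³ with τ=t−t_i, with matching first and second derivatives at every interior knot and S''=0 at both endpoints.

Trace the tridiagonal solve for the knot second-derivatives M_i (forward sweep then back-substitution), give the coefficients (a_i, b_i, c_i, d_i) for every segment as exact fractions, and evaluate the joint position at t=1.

  seg 0: a=2 b=-17/3 c=0 d=19/24
  seg 1: a=-3 b=23/6 c=19/4 d=-19/12
S(1) = -23/8

Δ: Δ0=-5/2, Δ1=7
row 1: diag=6, rhs=57; c'=1/6, d'=19/2
back: M1=19/2
M: M0=0, M1=19/2, M2=0
seg 0: a=2, c=M0/2=0, d=(M1−M0)/(6·2)=19/24, b=Δ0−h0·(2M0+M1)/6=-17/3
seg 1: a=-3, c=M1/2=19/4, d=(M2−M1)/(6·1)=-19/12, b=Δ1−h1·(2M1+M2)/6=23/6
t_q=1 → seg 0, τ=1; S=2+-17/3·τ+0·τ²+19/24·τ³=-23/8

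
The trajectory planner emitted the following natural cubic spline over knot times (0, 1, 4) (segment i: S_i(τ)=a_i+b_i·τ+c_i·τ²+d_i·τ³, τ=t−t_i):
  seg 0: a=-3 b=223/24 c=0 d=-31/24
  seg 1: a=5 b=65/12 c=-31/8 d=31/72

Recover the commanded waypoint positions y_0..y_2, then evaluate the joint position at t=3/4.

y_0=-3 y_1=5 y_2=-2
S(3/4) = 1753/512

y_0 = S_0(0) = a_0 = -3
y_1 = S_1(0) = a_1 = 5
y_2 = S_1(3) = -2
t_q=3/4 is in segment 0 (τ=3/4); S_0(τ)=1753/512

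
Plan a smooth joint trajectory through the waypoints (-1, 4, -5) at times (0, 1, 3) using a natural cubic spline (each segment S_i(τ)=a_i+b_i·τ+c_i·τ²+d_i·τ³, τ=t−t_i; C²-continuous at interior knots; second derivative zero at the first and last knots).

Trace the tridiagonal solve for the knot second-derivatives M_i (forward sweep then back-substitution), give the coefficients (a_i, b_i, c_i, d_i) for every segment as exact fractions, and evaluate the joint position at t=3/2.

Δ: Δ0=5, Δ1=-9/2
row 1: diag=6, rhs=-57; c'=1/3, d'=-19/2
back: M1=-19/2
M: M0=0, M1=-19/2, M2=0
seg 0: a=-1, c=M0/2=0, d=(M1−M0)/(6·1)=-19/12, b=Δ0−h0·(2M0+M1)/6=79/12
seg 1: a=4, c=M1/2=-19/4, d=(M2−M1)/(6·2)=19/24, b=Δ1−h1·(2M1+M2)/6=11/6
t_q=3/2 → seg 1, τ=1/2; S=4+11/6·τ+-19/4·τ²+19/24·τ³=245/64

  seg 0: a=-1 b=79/12 c=0 d=-19/12
  seg 1: a=4 b=11/6 c=-19/4 d=19/24
S(3/2) = 245/64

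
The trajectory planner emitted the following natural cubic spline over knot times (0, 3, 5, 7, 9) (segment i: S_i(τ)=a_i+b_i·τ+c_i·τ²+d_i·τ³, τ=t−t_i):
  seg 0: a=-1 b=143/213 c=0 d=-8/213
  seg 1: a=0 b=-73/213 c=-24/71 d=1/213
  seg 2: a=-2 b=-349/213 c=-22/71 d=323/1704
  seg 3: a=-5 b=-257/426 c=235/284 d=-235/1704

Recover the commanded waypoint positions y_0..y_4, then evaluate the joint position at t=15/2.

y_0=-1 y_1=0 y_2=-2 y_3=-5 y_4=-4
S(15/2) = -23229/4544

y_0 = S_0(0) = a_0 = -1
y_1 = S_1(0) = a_1 = 0
y_2 = S_2(0) = a_2 = -2
y_3 = S_3(0) = a_3 = -5
y_4 = S_3(2) = -4
t_q=15/2 is in segment 3 (τ=1/2); S_3(τ)=-23229/4544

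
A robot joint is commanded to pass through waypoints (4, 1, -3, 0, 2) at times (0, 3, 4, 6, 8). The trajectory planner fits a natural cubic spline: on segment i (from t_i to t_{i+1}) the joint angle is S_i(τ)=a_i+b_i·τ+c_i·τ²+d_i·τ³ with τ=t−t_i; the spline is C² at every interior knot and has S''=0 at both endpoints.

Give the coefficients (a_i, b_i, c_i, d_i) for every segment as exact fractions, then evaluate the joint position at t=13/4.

Δ: Δ0=-1, Δ1=-4, Δ2=3/2, Δ3=1
row 1: diag=8, rhs=-18; c'=1/8, d'=-9/4
row 2: denom=6−1·1/8=47/8; d'=(33−1·-9/4)/(47/8)=6
row 3: denom=8−2·16/47=344/47; d'=(-3−2·6)/(344/47)=-705/344
back: M3=-705/344
back: M2=6−16/47·-705/344=288/43
back: M1=-9/4−1/8·288/43=-531/172
M: M0=0, M1=-531/172, M2=288/43, M3=-705/344, M4=0
seg 0: a=4, c=M0/2=0, d=(M1−M0)/(6·3)=-59/344, b=Δ0−h0·(2M0+M1)/6=187/344
seg 1: a=1, c=M1/2=-531/344, d=(M2−M1)/(6·1)=561/344, b=Δ1−h1·(2M1+M2)/6=-703/172
seg 2: a=-3, c=M2/2=144/43, d=(M3−M2)/(6·2)=-1003/1376, b=Δ2−h2·(2M2+M3)/6=-785/344
seg 3: a=0, c=M3/2=-705/688, d=(M4−M3)/(6·2)=235/1376, b=Δ3−h3·(2M3+M4)/6=407/172
t_q=13/4 → seg 1, τ=1/4; S=1+-703/172·τ+-531/344·τ²+561/344·τ³=-2043/22016

  seg 0: a=4 b=187/344 c=0 d=-59/344
  seg 1: a=1 b=-703/172 c=-531/344 d=561/344
  seg 2: a=-3 b=-785/344 c=144/43 d=-1003/1376
  seg 3: a=0 b=407/172 c=-705/688 d=235/1376
S(13/4) = -2043/22016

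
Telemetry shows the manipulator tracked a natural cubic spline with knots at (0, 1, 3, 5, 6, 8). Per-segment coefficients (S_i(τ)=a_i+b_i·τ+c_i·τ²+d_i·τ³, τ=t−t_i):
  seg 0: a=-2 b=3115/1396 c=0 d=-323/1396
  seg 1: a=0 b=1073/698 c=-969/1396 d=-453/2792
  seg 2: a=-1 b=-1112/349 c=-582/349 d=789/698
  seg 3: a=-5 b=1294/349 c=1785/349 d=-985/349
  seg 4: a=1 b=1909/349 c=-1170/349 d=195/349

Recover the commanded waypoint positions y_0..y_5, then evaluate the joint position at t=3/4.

y_0=-2 y_1=0 y_2=-1 y_3=-5 y_4=1 y_5=3
S(3/4) = -37889/89344

y_0 = S_0(0) = a_0 = -2
y_1 = S_1(0) = a_1 = 0
y_2 = S_2(0) = a_2 = -1
y_3 = S_3(0) = a_3 = -5
y_4 = S_4(0) = a_4 = 1
y_5 = S_4(2) = 3
t_q=3/4 is in segment 0 (τ=3/4); S_0(τ)=-37889/89344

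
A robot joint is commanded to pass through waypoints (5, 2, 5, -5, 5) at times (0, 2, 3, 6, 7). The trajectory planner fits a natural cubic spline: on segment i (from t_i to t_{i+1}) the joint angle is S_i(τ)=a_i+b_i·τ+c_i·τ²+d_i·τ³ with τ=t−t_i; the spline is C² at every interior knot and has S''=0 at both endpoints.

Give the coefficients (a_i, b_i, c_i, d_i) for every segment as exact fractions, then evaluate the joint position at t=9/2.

  seg 0: a=5 b=-1739/483 c=0 d=2029/3864
  seg 1: a=2 b=2609/966 c=2029/644 d=-787/276
  seg 2: a=5 b=865/1932 c=-870/161 d=8005/5796
  seg 3: a=-5 b=5135/966 c=4525/644 d=-4525/1932
S(9/2) = -9405/5152

Δ: Δ0=-3/2, Δ1=3, Δ2=-10/3, Δ3=10
row 1: diag=6, rhs=27; c'=1/6, d'=9/2
row 2: denom=8−1·1/6=47/6; d'=(-38−1·9/2)/(47/6)=-255/47
row 3: denom=8−3·18/47=322/47; d'=(80−3·-255/47)/(322/47)=4525/322
back: M3=4525/322
back: M2=-255/47−18/47·4525/322=-1740/161
back: M1=9/2−1/6·-1740/161=2029/322
M: M0=0, M1=2029/322, M2=-1740/161, M3=4525/322, M4=0
seg 0: a=5, c=M0/2=0, d=(M1−M0)/(6·2)=2029/3864, b=Δ0−h0·(2M0+M1)/6=-1739/483
seg 1: a=2, c=M1/2=2029/644, d=(M2−M1)/(6·1)=-787/276, b=Δ1−h1·(2M1+M2)/6=2609/966
seg 2: a=5, c=M2/2=-870/161, d=(M3−M2)/(6·3)=8005/5796, b=Δ2−h2·(2M2+M3)/6=865/1932
seg 3: a=-5, c=M3/2=4525/644, d=(M4−M3)/(6·1)=-4525/1932, b=Δ3−h3·(2M3+M4)/6=5135/966
t_q=9/2 → seg 2, τ=3/2; S=5+865/1932·τ+-870/161·τ²+8005/5796·τ³=-9405/5152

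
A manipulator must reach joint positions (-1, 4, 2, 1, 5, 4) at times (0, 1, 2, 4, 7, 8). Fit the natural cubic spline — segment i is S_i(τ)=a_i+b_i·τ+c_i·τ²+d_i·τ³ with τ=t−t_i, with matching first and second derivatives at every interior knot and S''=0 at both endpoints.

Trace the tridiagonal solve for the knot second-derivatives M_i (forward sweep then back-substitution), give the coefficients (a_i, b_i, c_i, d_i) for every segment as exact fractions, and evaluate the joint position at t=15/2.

  seg 0: a=-1 b=62077/9030 c=0 d=-16927/9030
  seg 1: a=4 b=5648/4515 c=-16927/3010 d=4285/1806
  seg 2: a=2 b=-3713/1290 c=2249/1505 d=-689/4515
  seg 3: a=1 b=11449/9030 c=871/1505 d=-5029/27090
  seg 4: a=5 b=-1228/4515 c=-3287/3010 d=3287/9030
S(15/2) = 111647/24080

Δ: Δ0=5, Δ1=-2, Δ2=-1/2, Δ3=4/3, Δ4=-1
row 1: diag=4, rhs=-42; c'=1/4, d'=-21/2
row 2: denom=6−1·1/4=23/4; d'=(9−1·-21/2)/(23/4)=78/23
row 3: denom=10−2·8/23=214/23; d'=(11−2·78/23)/(214/23)=97/214
row 4: denom=8−3·69/214=1505/214; d'=(-14−3·97/214)/(1505/214)=-3287/1505
back: M4=-3287/1505
back: M3=97/214−69/214·-3287/1505=1742/1505
back: M2=78/23−8/23·1742/1505=4498/1505
back: M1=-21/2−1/4·4498/1505=-16927/1505
M: M0=0, M1=-16927/1505, M2=4498/1505, M3=1742/1505, M4=-3287/1505, M5=0
seg 0: a=-1, c=M0/2=0, d=(M1−M0)/(6·1)=-16927/9030, b=Δ0−h0·(2M0+M1)/6=62077/9030
seg 1: a=4, c=M1/2=-16927/3010, d=(M2−M1)/(6·1)=4285/1806, b=Δ1−h1·(2M1+M2)/6=5648/4515
seg 2: a=2, c=M2/2=2249/1505, d=(M3−M2)/(6·2)=-689/4515, b=Δ2−h2·(2M2+M3)/6=-3713/1290
seg 3: a=1, c=M3/2=871/1505, d=(M4−M3)/(6·3)=-5029/27090, b=Δ3−h3·(2M3+M4)/6=11449/9030
seg 4: a=5, c=M4/2=-3287/3010, d=(M5−M4)/(6·1)=3287/9030, b=Δ4−h4·(2M4+M5)/6=-1228/4515
t_q=15/2 → seg 4, τ=1/2; S=5+-1228/4515·τ+-3287/3010·τ²+3287/9030·τ³=111647/24080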